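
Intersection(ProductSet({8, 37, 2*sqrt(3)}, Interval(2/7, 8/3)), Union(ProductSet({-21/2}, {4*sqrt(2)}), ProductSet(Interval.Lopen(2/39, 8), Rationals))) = ProductSet({8, 2*sqrt(3)}, Intersection(Interval(2/7, 8/3), Rationals))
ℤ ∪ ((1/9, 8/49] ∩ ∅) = ℤ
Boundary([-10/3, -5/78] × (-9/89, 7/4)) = ({-10/3, -5/78} × [-9/89, 7/4]) ∪ ([-10/3, -5/78] × {-9/89, 7/4})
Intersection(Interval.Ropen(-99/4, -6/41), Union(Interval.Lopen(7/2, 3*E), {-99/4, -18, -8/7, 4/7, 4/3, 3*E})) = {-99/4, -18, -8/7}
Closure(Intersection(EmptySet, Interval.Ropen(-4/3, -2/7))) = EmptySet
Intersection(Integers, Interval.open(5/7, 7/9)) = EmptySet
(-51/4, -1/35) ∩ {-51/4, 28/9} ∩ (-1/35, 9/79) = ∅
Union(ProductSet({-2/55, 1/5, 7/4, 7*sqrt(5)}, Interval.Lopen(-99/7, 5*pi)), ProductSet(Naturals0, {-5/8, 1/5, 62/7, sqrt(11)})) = Union(ProductSet({-2/55, 1/5, 7/4, 7*sqrt(5)}, Interval.Lopen(-99/7, 5*pi)), ProductSet(Naturals0, {-5/8, 1/5, 62/7, sqrt(11)}))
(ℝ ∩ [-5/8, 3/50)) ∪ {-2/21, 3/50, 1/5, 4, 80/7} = [-5/8, 3/50] ∪ {1/5, 4, 80/7}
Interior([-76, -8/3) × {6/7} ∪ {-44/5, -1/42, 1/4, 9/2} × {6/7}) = ∅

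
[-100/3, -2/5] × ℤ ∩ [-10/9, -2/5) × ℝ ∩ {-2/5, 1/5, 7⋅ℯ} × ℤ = ∅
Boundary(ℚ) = ℝ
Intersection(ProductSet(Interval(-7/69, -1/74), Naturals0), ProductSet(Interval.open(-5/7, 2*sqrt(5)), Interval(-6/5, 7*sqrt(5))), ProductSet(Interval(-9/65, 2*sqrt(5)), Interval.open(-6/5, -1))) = EmptySet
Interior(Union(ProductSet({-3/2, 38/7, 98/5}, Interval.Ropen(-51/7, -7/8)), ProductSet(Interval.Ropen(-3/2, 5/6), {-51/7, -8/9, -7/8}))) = EmptySet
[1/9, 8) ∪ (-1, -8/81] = (-1, -8/81] ∪ [1/9, 8)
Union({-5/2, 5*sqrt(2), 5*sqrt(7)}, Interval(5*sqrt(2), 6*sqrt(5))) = Union({-5/2}, Interval(5*sqrt(2), 6*sqrt(5)))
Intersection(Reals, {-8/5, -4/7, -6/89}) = {-8/5, -4/7, -6/89}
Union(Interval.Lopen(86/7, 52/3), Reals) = Interval(-oo, oo)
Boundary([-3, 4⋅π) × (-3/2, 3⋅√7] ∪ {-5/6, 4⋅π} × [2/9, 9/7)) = ({-3, 4⋅π} × [-3/2, 3⋅√7]) ∪ ([-3, 4⋅π] × {-3/2, 3⋅√7})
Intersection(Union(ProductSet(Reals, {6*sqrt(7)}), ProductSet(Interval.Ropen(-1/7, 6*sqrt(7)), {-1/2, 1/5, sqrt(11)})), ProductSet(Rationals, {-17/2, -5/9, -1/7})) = EmptySet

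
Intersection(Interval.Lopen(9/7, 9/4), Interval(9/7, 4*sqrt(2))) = Interval.Lopen(9/7, 9/4)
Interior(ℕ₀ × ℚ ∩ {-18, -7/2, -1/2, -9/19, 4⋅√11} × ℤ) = ∅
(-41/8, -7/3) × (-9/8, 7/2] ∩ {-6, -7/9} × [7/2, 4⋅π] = ∅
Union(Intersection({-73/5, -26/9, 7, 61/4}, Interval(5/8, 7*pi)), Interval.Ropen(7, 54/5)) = Union({61/4}, Interval.Ropen(7, 54/5))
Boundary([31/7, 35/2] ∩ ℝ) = {31/7, 35/2}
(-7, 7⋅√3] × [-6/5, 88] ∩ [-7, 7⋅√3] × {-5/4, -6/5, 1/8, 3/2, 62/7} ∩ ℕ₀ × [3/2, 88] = {0, 1, …, 12} × {3/2, 62/7}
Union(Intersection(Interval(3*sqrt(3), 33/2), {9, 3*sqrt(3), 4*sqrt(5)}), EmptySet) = {9, 3*sqrt(3), 4*sqrt(5)}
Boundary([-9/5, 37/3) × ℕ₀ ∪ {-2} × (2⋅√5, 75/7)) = ([-9/5, 37/3] × ℕ₀) ∪ ({-2} × [2⋅√5, 75/7])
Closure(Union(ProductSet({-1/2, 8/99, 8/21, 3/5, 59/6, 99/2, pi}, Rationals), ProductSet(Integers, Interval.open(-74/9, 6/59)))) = Union(ProductSet({-1/2, 8/99, 8/21, 3/5, 59/6, 99/2, pi}, Reals), ProductSet(Integers, Interval(-74/9, 6/59)))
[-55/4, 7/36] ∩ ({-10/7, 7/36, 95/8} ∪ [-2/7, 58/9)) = {-10/7} ∪ [-2/7, 7/36]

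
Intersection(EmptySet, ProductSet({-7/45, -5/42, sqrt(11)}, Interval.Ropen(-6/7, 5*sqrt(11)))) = EmptySet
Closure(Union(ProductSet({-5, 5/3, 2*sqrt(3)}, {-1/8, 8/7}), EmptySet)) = ProductSet({-5, 5/3, 2*sqrt(3)}, {-1/8, 8/7})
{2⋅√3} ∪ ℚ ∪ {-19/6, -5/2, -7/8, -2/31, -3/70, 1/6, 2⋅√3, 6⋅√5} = ℚ ∪ {2⋅√3, 6⋅√5}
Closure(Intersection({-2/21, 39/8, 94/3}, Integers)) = EmptySet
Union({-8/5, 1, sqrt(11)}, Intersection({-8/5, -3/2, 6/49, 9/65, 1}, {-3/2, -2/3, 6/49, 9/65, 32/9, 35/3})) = {-8/5, -3/2, 6/49, 9/65, 1, sqrt(11)}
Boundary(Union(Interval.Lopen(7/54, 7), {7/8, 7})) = {7/54, 7}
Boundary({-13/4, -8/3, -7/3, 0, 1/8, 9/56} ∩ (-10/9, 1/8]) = {0, 1/8}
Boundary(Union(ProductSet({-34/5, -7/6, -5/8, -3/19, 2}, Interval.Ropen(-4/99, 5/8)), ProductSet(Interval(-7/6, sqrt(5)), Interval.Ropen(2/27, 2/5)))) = Union(ProductSet({-34/5, -7/6}, Interval(-4/99, 5/8)), ProductSet({-7/6, sqrt(5)}, Interval(2/27, 2/5)), ProductSet({-34/5, -7/6, -5/8, -3/19, 2}, Union(Interval(-4/99, 2/27), Interval(2/5, 5/8))), ProductSet(Interval(-7/6, sqrt(5)), {2/27, 2/5}))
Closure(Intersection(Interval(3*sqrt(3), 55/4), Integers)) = Range(6, 14, 1)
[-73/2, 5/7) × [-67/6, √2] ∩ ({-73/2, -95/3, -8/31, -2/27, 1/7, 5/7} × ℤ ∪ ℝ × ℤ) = [-73/2, 5/7) × {-11, -10, …, 1}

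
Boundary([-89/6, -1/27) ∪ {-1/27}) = {-89/6, -1/27}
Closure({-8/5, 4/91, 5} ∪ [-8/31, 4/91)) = {-8/5, 5} ∪ [-8/31, 4/91]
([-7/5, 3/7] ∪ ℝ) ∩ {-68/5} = {-68/5}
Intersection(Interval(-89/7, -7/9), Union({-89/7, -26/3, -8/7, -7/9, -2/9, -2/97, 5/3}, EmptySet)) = {-89/7, -26/3, -8/7, -7/9}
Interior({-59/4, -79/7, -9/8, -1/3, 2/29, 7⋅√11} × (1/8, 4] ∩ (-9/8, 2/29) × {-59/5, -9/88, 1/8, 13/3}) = ∅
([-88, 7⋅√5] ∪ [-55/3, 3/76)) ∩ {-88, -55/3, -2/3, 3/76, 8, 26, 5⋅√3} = {-88, -55/3, -2/3, 3/76, 8, 5⋅√3}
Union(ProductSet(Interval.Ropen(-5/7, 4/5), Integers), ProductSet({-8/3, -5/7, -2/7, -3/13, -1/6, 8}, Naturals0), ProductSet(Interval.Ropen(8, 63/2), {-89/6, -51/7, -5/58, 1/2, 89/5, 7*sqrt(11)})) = Union(ProductSet({-8/3, -5/7, -2/7, -3/13, -1/6, 8}, Naturals0), ProductSet(Interval.Ropen(-5/7, 4/5), Integers), ProductSet(Interval.Ropen(8, 63/2), {-89/6, -51/7, -5/58, 1/2, 89/5, 7*sqrt(11)}))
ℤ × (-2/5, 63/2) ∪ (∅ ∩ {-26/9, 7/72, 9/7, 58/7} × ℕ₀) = ℤ × (-2/5, 63/2)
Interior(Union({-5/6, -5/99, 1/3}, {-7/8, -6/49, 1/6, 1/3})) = EmptySet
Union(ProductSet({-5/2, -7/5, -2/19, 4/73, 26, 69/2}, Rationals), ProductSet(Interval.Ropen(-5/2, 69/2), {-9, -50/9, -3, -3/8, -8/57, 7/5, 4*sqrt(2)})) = Union(ProductSet({-5/2, -7/5, -2/19, 4/73, 26, 69/2}, Rationals), ProductSet(Interval.Ropen(-5/2, 69/2), {-9, -50/9, -3, -3/8, -8/57, 7/5, 4*sqrt(2)}))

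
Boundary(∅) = ∅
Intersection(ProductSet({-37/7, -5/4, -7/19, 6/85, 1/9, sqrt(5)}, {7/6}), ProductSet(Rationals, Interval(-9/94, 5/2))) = ProductSet({-37/7, -5/4, -7/19, 6/85, 1/9}, {7/6})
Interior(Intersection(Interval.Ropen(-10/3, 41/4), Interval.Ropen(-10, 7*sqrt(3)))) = Interval.open(-10/3, 41/4)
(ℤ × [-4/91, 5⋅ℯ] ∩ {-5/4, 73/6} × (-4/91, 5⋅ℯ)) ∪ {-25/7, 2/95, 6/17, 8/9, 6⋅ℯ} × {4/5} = {-25/7, 2/95, 6/17, 8/9, 6⋅ℯ} × {4/5}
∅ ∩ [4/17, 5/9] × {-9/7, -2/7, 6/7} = ∅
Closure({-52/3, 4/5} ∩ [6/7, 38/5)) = ∅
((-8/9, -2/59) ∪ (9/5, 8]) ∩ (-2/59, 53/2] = (9/5, 8]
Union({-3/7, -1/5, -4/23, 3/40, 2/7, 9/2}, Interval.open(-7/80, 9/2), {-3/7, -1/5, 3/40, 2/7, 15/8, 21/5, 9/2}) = Union({-3/7, -1/5, -4/23}, Interval.Lopen(-7/80, 9/2))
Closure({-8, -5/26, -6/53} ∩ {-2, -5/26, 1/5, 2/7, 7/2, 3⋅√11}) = {-5/26}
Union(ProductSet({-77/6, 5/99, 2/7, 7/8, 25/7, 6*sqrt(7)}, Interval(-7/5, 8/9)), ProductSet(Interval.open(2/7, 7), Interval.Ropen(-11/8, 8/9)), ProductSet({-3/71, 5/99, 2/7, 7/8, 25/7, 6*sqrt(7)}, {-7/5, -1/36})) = Union(ProductSet({-77/6, 5/99, 2/7, 7/8, 25/7, 6*sqrt(7)}, Interval(-7/5, 8/9)), ProductSet({-3/71, 5/99, 2/7, 7/8, 25/7, 6*sqrt(7)}, {-7/5, -1/36}), ProductSet(Interval.open(2/7, 7), Interval.Ropen(-11/8, 8/9)))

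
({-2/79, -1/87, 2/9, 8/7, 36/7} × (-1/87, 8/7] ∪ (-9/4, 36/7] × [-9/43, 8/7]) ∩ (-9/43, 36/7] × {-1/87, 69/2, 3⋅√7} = (-9/43, 36/7] × {-1/87}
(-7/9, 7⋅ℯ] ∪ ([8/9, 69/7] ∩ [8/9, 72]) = (-7/9, 7⋅ℯ]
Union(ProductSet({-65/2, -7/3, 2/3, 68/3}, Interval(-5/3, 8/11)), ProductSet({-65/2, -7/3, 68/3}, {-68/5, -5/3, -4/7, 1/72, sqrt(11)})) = Union(ProductSet({-65/2, -7/3, 68/3}, {-68/5, -5/3, -4/7, 1/72, sqrt(11)}), ProductSet({-65/2, -7/3, 2/3, 68/3}, Interval(-5/3, 8/11)))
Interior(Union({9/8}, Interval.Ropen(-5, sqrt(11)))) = Interval.open(-5, sqrt(11))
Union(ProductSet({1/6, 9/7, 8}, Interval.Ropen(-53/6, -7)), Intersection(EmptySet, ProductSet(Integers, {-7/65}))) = ProductSet({1/6, 9/7, 8}, Interval.Ropen(-53/6, -7))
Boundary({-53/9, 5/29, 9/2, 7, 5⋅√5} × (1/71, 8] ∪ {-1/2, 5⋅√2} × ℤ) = ({-1/2, 5⋅√2} × ℤ) ∪ ({-53/9, 5/29, 9/2, 7, 5⋅√5} × [1/71, 8])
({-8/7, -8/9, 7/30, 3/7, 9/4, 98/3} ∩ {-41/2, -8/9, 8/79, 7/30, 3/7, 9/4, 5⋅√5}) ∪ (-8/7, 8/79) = (-8/7, 8/79) ∪ {7/30, 3/7, 9/4}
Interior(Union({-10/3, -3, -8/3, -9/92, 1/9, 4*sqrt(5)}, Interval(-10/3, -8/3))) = Interval.open(-10/3, -8/3)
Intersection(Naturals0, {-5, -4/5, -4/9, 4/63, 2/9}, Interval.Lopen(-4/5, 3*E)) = EmptySet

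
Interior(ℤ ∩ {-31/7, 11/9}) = ∅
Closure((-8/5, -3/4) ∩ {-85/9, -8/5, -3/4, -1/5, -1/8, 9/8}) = ∅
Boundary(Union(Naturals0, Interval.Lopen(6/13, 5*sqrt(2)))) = Union(Complement(Naturals0, Interval.open(6/13, 5*sqrt(2))), {6/13, 5*sqrt(2)})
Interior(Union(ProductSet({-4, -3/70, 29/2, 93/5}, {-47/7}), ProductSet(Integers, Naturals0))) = EmptySet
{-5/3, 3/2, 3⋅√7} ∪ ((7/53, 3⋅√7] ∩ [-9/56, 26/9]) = {-5/3, 3⋅√7} ∪ (7/53, 26/9]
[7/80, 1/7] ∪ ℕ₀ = ℕ₀ ∪ [7/80, 1/7]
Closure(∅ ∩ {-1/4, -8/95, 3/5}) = ∅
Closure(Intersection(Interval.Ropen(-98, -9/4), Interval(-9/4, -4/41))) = EmptySet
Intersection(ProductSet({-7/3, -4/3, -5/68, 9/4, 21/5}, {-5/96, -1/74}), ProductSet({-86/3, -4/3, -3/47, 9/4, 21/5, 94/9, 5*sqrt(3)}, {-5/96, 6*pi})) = ProductSet({-4/3, 9/4, 21/5}, {-5/96})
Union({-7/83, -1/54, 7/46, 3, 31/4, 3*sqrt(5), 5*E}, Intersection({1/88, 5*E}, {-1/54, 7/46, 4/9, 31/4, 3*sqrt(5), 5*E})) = {-7/83, -1/54, 7/46, 3, 31/4, 3*sqrt(5), 5*E}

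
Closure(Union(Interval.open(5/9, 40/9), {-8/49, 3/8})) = Union({-8/49, 3/8}, Interval(5/9, 40/9))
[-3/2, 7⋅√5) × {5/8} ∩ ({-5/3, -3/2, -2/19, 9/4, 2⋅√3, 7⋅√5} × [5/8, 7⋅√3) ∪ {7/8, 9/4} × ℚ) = {-3/2, -2/19, 7/8, 9/4, 2⋅√3} × {5/8}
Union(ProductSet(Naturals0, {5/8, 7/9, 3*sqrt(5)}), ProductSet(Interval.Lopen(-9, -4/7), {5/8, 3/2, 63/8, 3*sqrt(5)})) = Union(ProductSet(Interval.Lopen(-9, -4/7), {5/8, 3/2, 63/8, 3*sqrt(5)}), ProductSet(Naturals0, {5/8, 7/9, 3*sqrt(5)}))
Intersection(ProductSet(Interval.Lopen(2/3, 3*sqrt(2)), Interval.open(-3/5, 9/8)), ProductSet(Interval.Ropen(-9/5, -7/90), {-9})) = EmptySet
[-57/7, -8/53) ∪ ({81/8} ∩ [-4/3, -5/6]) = [-57/7, -8/53)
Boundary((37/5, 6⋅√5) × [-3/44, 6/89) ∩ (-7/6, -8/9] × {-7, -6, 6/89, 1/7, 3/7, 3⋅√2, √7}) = ∅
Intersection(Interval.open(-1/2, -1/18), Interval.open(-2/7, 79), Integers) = EmptySet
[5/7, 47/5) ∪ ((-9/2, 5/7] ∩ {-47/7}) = [5/7, 47/5)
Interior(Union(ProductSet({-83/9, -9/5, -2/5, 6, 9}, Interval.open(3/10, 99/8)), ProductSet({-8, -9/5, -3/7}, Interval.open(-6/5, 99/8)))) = EmptySet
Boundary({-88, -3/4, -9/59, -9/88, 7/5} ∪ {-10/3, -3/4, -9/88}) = {-88, -10/3, -3/4, -9/59, -9/88, 7/5}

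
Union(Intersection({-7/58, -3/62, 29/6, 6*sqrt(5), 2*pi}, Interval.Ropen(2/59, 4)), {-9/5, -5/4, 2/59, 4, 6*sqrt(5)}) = {-9/5, -5/4, 2/59, 4, 6*sqrt(5)}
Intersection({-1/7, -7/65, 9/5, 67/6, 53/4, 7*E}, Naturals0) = EmptySet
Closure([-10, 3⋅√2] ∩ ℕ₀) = {0, 1, …, 4}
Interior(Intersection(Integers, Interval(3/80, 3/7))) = EmptySet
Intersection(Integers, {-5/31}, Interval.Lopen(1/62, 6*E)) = EmptySet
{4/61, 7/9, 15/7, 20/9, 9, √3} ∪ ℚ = ℚ ∪ {√3}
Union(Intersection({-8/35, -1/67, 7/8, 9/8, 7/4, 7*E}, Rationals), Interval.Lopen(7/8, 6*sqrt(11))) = Union({-8/35, -1/67}, Interval(7/8, 6*sqrt(11)))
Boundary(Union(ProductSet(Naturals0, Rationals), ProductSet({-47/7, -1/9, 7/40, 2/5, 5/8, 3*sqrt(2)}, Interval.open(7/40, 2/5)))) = Union(ProductSet({-47/7, -1/9, 7/40, 2/5, 5/8, 3*sqrt(2)}, Interval(7/40, 2/5)), ProductSet(Naturals0, Reals))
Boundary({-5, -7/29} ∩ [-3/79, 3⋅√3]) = ∅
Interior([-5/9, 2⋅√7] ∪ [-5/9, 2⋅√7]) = (-5/9, 2⋅√7)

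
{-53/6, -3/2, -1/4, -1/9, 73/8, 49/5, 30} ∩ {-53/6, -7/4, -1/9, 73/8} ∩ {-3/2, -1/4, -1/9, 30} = {-1/9}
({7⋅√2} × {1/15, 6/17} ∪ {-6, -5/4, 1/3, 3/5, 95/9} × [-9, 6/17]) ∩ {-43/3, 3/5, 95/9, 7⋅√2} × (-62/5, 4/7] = ({3/5, 95/9} × [-9, 6/17]) ∪ ({7⋅√2} × {1/15, 6/17})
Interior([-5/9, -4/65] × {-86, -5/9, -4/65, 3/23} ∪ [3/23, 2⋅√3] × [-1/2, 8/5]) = (3/23, 2⋅√3) × (-1/2, 8/5)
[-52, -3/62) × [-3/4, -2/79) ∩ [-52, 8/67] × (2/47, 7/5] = ∅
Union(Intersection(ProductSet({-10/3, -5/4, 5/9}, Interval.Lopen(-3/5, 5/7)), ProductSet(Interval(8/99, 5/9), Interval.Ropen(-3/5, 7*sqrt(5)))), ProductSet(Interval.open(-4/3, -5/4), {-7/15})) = Union(ProductSet({5/9}, Interval.Lopen(-3/5, 5/7)), ProductSet(Interval.open(-4/3, -5/4), {-7/15}))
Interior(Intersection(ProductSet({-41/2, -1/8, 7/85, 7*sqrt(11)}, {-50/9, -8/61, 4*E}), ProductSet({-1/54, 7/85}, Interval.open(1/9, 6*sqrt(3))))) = EmptySet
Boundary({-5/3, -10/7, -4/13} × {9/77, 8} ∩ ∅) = ∅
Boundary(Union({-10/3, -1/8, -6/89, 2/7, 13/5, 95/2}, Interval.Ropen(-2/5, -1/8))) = {-10/3, -2/5, -1/8, -6/89, 2/7, 13/5, 95/2}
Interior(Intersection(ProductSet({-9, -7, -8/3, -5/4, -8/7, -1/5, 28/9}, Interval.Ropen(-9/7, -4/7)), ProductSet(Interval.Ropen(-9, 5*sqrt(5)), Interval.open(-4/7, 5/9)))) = EmptySet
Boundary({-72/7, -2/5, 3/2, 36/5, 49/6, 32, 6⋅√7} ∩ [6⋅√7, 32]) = {32, 6⋅√7}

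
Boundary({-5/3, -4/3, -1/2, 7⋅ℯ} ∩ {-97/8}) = ∅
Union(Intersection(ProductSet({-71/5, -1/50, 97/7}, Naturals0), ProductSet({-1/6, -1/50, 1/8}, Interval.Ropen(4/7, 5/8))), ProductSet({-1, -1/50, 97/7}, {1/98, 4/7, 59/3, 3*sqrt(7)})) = ProductSet({-1, -1/50, 97/7}, {1/98, 4/7, 59/3, 3*sqrt(7)})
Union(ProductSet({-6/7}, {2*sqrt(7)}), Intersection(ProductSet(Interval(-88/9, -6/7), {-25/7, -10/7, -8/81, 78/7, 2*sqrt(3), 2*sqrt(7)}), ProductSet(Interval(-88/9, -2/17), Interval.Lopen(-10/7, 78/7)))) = ProductSet(Interval(-88/9, -6/7), {-8/81, 78/7, 2*sqrt(3), 2*sqrt(7)})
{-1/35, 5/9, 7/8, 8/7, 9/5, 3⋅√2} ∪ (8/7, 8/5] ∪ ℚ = ℚ ∪ [8/7, 8/5] ∪ {3⋅√2}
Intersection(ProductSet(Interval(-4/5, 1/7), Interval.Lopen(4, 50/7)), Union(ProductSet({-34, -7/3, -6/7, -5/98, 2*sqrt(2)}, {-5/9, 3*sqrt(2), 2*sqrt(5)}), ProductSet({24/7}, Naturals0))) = ProductSet({-5/98}, {3*sqrt(2), 2*sqrt(5)})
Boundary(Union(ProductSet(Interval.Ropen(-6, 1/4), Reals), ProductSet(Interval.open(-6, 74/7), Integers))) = Union(ProductSet({-6, 1/4}, Reals), ProductSet(Union({-6}, Interval(1/4, 74/7)), Integers))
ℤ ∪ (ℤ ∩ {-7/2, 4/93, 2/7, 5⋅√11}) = ℤ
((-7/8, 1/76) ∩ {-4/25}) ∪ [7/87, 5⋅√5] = {-4/25} ∪ [7/87, 5⋅√5]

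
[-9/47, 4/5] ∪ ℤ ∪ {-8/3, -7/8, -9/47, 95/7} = ℤ ∪ {-8/3, -7/8, 95/7} ∪ [-9/47, 4/5]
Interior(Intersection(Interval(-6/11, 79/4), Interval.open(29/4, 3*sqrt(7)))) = Interval.open(29/4, 3*sqrt(7))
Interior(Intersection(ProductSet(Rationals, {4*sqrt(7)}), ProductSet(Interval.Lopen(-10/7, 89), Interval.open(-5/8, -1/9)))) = EmptySet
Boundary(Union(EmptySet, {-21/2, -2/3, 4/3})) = {-21/2, -2/3, 4/3}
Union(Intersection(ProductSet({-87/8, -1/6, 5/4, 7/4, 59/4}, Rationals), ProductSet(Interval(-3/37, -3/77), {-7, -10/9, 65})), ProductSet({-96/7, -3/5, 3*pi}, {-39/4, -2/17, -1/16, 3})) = ProductSet({-96/7, -3/5, 3*pi}, {-39/4, -2/17, -1/16, 3})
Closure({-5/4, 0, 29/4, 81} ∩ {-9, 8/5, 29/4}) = {29/4}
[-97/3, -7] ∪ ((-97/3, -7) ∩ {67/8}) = [-97/3, -7]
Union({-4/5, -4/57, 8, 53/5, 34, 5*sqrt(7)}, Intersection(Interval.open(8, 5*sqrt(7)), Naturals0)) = Union({-4/5, -4/57, 8, 53/5, 34, 5*sqrt(7)}, Range(9, 14, 1))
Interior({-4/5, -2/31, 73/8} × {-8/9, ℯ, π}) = ∅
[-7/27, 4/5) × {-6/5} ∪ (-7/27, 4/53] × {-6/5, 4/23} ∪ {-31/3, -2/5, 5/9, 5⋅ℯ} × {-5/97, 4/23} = ([-7/27, 4/5) × {-6/5}) ∪ ((-7/27, 4/53] × {-6/5, 4/23}) ∪ ({-31/3, -2/5, 5/9, 5⋅ℯ} × {-5/97, 4/23})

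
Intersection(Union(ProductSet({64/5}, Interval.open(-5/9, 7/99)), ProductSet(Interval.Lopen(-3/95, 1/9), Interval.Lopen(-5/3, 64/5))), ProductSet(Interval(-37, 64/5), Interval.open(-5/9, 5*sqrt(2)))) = Union(ProductSet({64/5}, Interval.open(-5/9, 7/99)), ProductSet(Interval.Lopen(-3/95, 1/9), Interval.open(-5/9, 5*sqrt(2))))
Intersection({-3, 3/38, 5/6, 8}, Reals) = {-3, 3/38, 5/6, 8}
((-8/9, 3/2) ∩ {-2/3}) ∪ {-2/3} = {-2/3}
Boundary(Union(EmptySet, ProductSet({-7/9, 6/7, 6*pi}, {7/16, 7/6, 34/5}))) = ProductSet({-7/9, 6/7, 6*pi}, {7/16, 7/6, 34/5})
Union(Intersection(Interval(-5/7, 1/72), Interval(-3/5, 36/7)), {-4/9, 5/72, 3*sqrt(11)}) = Union({5/72, 3*sqrt(11)}, Interval(-3/5, 1/72))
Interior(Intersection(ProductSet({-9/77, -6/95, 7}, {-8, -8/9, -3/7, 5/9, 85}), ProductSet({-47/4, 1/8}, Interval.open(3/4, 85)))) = EmptySet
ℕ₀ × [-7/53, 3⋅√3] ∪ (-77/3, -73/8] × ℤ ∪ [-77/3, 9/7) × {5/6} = ((-77/3, -73/8] × ℤ) ∪ ([-77/3, 9/7) × {5/6}) ∪ (ℕ₀ × [-7/53, 3⋅√3])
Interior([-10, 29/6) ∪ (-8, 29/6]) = (-10, 29/6)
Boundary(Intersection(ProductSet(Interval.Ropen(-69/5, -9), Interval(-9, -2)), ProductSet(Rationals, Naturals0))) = EmptySet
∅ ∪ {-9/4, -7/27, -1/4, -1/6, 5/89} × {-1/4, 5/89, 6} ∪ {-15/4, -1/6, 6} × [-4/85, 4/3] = ({-15/4, -1/6, 6} × [-4/85, 4/3]) ∪ ({-9/4, -7/27, -1/4, -1/6, 5/89} × {-1/4, 5/89, 6})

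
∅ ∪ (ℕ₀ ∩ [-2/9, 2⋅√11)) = {0, 1, …, 6}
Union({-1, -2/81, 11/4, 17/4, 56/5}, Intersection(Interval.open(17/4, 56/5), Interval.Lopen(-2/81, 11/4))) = {-1, -2/81, 11/4, 17/4, 56/5}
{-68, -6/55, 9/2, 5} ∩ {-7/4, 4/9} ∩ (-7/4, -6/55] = ∅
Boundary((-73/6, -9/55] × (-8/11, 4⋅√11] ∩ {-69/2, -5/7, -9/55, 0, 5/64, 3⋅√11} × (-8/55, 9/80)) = {-5/7, -9/55} × [-8/55, 9/80]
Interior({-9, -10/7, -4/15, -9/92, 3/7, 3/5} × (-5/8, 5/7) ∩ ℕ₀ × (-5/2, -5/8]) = ∅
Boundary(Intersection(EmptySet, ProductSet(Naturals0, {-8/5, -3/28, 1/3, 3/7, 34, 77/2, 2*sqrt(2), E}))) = EmptySet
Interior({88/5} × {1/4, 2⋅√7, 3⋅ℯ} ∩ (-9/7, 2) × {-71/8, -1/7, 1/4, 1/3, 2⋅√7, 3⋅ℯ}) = ∅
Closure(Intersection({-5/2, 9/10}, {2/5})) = EmptySet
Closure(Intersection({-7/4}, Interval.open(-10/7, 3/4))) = EmptySet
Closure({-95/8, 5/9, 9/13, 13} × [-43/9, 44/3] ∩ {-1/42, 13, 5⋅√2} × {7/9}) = {13} × {7/9}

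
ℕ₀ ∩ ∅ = ∅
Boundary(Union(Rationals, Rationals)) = Reals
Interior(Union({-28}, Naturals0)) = EmptySet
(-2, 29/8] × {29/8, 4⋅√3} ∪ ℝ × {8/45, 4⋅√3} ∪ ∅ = (ℝ × {8/45, 4⋅√3}) ∪ ((-2, 29/8] × {29/8, 4⋅√3})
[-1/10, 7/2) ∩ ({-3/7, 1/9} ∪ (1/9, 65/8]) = [1/9, 7/2)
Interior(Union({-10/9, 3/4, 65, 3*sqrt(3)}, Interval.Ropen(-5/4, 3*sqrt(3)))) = Interval.open(-5/4, 3*sqrt(3))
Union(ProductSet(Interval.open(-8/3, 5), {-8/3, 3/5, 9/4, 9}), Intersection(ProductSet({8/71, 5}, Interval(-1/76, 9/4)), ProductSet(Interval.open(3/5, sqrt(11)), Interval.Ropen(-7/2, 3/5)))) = ProductSet(Interval.open(-8/3, 5), {-8/3, 3/5, 9/4, 9})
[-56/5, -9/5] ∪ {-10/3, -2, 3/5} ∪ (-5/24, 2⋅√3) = [-56/5, -9/5] ∪ (-5/24, 2⋅√3)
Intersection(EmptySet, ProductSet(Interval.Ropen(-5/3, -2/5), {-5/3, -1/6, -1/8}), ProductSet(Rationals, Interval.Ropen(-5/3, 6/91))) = EmptySet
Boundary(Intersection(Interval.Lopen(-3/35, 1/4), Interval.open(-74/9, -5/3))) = EmptySet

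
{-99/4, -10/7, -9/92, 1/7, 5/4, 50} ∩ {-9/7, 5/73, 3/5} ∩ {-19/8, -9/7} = ∅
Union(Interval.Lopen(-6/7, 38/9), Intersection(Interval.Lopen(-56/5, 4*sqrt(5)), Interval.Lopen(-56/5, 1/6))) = Interval.Lopen(-56/5, 38/9)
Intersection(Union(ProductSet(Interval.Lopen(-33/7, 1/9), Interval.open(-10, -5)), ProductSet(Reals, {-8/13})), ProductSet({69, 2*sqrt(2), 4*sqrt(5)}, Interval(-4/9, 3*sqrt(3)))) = EmptySet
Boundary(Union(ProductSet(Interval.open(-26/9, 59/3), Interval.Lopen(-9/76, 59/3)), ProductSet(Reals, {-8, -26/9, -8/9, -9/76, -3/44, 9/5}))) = Union(ProductSet({-26/9, 59/3}, Interval(-9/76, 59/3)), ProductSet(Interval(-26/9, 59/3), {-9/76, 59/3}), ProductSet(Reals, {-8, -26/9, -8/9, -9/76}), ProductSet(Union(Interval(-oo, -26/9), Interval(59/3, oo)), {-8, -26/9, -8/9, -9/76, -3/44, 9/5}))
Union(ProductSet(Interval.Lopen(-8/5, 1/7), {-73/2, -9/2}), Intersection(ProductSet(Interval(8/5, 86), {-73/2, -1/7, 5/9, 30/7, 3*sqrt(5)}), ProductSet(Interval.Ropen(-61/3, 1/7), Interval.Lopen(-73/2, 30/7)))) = ProductSet(Interval.Lopen(-8/5, 1/7), {-73/2, -9/2})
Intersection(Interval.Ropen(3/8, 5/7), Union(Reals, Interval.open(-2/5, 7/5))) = Interval.Ropen(3/8, 5/7)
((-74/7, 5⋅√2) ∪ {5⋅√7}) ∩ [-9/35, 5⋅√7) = [-9/35, 5⋅√2)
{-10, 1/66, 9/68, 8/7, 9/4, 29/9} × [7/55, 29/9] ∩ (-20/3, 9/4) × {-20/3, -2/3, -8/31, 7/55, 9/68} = {1/66, 9/68, 8/7} × {7/55, 9/68}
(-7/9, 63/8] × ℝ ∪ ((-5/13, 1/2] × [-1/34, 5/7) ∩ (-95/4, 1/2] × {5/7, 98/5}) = (-7/9, 63/8] × ℝ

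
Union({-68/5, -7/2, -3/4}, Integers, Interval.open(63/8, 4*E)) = Union({-68/5, -7/2, -3/4}, Integers, Interval.open(63/8, 4*E))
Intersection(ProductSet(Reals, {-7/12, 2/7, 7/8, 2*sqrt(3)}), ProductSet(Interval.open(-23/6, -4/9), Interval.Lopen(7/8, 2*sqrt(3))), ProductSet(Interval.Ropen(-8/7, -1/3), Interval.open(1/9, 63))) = ProductSet(Interval.Ropen(-8/7, -4/9), {2*sqrt(3)})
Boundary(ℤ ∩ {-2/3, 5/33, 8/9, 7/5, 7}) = {7}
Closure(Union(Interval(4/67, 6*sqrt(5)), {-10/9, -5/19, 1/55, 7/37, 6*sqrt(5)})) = Union({-10/9, -5/19, 1/55}, Interval(4/67, 6*sqrt(5)))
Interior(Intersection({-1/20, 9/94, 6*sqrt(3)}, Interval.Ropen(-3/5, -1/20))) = EmptySet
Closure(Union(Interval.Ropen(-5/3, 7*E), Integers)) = Union(Integers, Interval(-5/3, 7*E))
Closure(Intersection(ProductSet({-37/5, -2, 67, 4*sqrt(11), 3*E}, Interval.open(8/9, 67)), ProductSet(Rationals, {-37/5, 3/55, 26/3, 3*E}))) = ProductSet({-37/5, -2, 67}, {26/3, 3*E})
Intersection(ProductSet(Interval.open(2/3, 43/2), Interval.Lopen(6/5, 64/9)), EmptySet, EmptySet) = EmptySet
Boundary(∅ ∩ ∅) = ∅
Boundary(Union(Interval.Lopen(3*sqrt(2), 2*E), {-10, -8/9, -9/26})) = {-10, -8/9, -9/26, 3*sqrt(2), 2*E}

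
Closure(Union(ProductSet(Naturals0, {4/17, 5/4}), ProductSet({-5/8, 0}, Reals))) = Union(ProductSet({-5/8, 0}, Reals), ProductSet(Naturals0, {4/17, 5/4}))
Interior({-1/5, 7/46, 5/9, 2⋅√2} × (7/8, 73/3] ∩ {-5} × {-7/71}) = ∅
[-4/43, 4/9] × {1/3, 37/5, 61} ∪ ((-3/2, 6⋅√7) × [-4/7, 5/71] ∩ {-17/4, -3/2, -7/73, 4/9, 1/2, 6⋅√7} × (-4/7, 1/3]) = ({-7/73, 4/9, 1/2} × (-4/7, 5/71]) ∪ ([-4/43, 4/9] × {1/3, 37/5, 61})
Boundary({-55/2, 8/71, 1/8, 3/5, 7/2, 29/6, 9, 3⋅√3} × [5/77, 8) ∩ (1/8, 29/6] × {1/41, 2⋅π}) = {3/5, 7/2, 29/6} × {2⋅π}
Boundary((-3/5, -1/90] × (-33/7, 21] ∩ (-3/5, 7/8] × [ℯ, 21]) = ({-3/5, -1/90} × [ℯ, 21]) ∪ ([-3/5, -1/90] × {21, ℯ})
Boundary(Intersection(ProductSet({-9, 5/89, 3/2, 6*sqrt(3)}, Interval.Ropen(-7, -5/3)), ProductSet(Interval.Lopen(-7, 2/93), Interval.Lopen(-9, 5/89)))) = EmptySet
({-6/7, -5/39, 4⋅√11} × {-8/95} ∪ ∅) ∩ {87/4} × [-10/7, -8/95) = ∅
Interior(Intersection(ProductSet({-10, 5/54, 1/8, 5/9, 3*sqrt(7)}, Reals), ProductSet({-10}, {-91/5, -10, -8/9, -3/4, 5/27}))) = EmptySet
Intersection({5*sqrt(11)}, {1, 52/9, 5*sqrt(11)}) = {5*sqrt(11)}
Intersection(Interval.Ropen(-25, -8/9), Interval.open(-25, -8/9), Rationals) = Intersection(Interval.open(-25, -8/9), Rationals)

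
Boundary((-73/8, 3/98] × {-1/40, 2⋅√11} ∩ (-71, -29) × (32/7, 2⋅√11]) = ∅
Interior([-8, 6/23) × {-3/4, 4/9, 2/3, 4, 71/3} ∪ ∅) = ∅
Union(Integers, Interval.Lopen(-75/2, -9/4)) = Union(Integers, Interval.Lopen(-75/2, -9/4))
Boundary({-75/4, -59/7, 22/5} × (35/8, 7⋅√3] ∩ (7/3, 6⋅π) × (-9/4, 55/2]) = {22/5} × [35/8, 7⋅√3]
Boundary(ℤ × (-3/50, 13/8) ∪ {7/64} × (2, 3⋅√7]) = (ℤ × [-3/50, 13/8]) ∪ ({7/64} × [2, 3⋅√7])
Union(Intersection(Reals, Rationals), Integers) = Rationals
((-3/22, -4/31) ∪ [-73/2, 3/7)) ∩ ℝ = [-73/2, 3/7)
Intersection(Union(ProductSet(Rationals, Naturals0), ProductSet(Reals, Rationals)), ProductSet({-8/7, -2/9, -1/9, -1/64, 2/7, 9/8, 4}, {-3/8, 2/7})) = ProductSet({-8/7, -2/9, -1/9, -1/64, 2/7, 9/8, 4}, {-3/8, 2/7})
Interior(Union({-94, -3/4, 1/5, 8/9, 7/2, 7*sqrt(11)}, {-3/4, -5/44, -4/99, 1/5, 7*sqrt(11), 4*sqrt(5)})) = EmptySet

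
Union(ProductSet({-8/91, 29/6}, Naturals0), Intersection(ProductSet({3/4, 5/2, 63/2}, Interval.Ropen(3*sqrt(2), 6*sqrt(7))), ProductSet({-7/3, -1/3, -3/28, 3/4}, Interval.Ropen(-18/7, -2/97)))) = ProductSet({-8/91, 29/6}, Naturals0)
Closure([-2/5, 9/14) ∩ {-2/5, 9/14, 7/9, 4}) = {-2/5}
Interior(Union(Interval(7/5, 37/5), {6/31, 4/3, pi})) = Interval.open(7/5, 37/5)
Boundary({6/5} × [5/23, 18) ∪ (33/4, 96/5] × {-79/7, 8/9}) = ({6/5} × [5/23, 18]) ∪ ([33/4, 96/5] × {-79/7, 8/9})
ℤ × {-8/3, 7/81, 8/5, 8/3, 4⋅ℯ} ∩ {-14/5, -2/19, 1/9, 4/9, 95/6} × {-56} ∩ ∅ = ∅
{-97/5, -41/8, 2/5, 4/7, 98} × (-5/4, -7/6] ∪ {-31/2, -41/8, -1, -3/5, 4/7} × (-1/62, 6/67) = ({-97/5, -41/8, 2/5, 4/7, 98} × (-5/4, -7/6]) ∪ ({-31/2, -41/8, -1, -3/5, 4/7} × (-1/62, 6/67))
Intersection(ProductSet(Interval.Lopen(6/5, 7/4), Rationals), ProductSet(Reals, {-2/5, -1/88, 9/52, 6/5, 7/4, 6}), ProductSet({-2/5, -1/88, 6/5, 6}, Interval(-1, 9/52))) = EmptySet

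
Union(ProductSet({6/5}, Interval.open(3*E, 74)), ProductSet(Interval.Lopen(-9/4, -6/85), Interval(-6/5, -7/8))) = Union(ProductSet({6/5}, Interval.open(3*E, 74)), ProductSet(Interval.Lopen(-9/4, -6/85), Interval(-6/5, -7/8)))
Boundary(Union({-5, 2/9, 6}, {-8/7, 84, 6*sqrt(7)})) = {-5, -8/7, 2/9, 6, 84, 6*sqrt(7)}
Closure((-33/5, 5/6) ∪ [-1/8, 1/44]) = [-33/5, 5/6]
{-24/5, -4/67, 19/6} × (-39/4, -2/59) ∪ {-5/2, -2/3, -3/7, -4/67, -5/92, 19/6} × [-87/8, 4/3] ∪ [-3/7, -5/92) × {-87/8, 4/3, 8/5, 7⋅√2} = ({-24/5, -4/67, 19/6} × (-39/4, -2/59)) ∪ ({-5/2, -2/3, -3/7, -4/67, -5/92, 19/6} × [-87/8, 4/3]) ∪ ([-3/7, -5/92) × {-87/8, 4/3, 8/5, 7⋅√2})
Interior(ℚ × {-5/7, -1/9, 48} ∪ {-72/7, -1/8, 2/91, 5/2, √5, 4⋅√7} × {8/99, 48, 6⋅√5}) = ∅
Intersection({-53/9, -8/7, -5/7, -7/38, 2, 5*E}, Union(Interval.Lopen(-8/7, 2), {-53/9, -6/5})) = {-53/9, -5/7, -7/38, 2}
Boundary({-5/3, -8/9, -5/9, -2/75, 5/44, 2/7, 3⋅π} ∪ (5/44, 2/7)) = {-5/3, -8/9, -5/9, -2/75, 5/44, 2/7, 3⋅π}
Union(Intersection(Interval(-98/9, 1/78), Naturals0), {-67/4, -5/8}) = Union({-67/4, -5/8}, Range(0, 1, 1))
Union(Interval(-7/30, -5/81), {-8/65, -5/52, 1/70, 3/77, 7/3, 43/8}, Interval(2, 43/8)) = Union({1/70, 3/77}, Interval(-7/30, -5/81), Interval(2, 43/8))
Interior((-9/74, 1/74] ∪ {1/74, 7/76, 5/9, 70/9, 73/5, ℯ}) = (-9/74, 1/74)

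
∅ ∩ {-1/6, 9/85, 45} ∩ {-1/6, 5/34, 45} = ∅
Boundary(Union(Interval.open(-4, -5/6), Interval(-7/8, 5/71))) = {-4, 5/71}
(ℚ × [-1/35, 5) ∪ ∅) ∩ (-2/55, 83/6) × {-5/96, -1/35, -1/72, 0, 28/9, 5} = (ℚ ∩ (-2/55, 83/6)) × {-1/35, -1/72, 0, 28/9}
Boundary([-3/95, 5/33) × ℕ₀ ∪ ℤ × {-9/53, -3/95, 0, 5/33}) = (ℤ × {-9/53, -3/95, 0, 5/33}) ∪ ([-3/95, 5/33] × ℕ₀)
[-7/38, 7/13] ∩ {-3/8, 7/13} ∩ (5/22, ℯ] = {7/13}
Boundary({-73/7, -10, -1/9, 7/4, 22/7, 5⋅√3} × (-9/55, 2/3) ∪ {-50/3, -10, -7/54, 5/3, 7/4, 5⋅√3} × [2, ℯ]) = ({-50/3, -10, -7/54, 5/3, 7/4, 5⋅√3} × [2, ℯ]) ∪ ({-73/7, -10, -1/9, 7/4, 22/7, 5⋅√3} × [-9/55, 2/3])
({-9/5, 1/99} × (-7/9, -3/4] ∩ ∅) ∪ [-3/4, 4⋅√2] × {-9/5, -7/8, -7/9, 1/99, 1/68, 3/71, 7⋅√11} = [-3/4, 4⋅√2] × {-9/5, -7/8, -7/9, 1/99, 1/68, 3/71, 7⋅√11}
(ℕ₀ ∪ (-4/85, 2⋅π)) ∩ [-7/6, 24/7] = (-4/85, 24/7] ∪ {0, 1, 2, 3}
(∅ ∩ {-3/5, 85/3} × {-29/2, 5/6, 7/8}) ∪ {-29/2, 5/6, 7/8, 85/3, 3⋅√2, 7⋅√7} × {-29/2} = {-29/2, 5/6, 7/8, 85/3, 3⋅√2, 7⋅√7} × {-29/2}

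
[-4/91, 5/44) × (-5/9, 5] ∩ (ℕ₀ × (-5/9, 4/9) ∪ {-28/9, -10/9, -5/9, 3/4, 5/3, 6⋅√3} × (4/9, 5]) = {0} × (-5/9, 4/9)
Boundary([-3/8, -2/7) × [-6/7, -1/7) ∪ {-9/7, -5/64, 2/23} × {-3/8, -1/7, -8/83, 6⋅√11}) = ({-3/8, -2/7} × [-6/7, -1/7]) ∪ ([-3/8, -2/7] × {-6/7, -1/7}) ∪ ({-9/7, -5/64, 2/23} × {-3/8, -1/7, -8/83, 6⋅√11})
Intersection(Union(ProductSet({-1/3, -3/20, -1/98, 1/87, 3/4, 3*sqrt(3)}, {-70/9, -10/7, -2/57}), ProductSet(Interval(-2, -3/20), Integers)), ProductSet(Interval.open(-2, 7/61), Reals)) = Union(ProductSet({-1/3, -3/20, -1/98, 1/87}, {-70/9, -10/7, -2/57}), ProductSet(Interval.Lopen(-2, -3/20), Integers))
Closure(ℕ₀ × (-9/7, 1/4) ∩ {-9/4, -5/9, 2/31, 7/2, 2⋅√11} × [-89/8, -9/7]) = ∅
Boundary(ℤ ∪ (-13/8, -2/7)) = {-13/8, -2/7} ∪ (ℤ \ (-13/8, -2/7))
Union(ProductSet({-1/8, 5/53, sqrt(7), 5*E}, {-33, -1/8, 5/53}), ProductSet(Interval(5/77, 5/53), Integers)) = Union(ProductSet({-1/8, 5/53, sqrt(7), 5*E}, {-33, -1/8, 5/53}), ProductSet(Interval(5/77, 5/53), Integers))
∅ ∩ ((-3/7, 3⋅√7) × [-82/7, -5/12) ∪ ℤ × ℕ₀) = ∅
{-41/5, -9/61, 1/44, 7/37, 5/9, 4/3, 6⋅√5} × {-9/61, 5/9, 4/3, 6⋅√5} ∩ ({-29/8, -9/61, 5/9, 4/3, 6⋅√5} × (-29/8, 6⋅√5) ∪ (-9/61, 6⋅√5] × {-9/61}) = ({1/44, 7/37, 5/9, 4/3, 6⋅√5} × {-9/61}) ∪ ({-9/61, 5/9, 4/3, 6⋅√5} × {-9/61, 5/9, 4/3})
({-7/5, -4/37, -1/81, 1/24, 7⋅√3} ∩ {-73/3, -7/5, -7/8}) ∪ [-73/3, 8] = [-73/3, 8]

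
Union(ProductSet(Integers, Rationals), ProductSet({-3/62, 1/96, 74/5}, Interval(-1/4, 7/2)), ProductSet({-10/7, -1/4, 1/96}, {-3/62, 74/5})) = Union(ProductSet({-10/7, -1/4, 1/96}, {-3/62, 74/5}), ProductSet({-3/62, 1/96, 74/5}, Interval(-1/4, 7/2)), ProductSet(Integers, Rationals))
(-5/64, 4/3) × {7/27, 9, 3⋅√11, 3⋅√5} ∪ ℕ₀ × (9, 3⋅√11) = (ℕ₀ × (9, 3⋅√11)) ∪ ((-5/64, 4/3) × {7/27, 9, 3⋅√11, 3⋅√5})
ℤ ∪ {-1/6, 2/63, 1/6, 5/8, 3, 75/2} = ℤ ∪ {-1/6, 2/63, 1/6, 5/8, 75/2}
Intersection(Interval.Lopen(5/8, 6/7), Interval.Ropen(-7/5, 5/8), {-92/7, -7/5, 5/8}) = EmptySet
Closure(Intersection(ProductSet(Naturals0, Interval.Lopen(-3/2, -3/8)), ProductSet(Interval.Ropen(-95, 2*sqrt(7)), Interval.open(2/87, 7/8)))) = EmptySet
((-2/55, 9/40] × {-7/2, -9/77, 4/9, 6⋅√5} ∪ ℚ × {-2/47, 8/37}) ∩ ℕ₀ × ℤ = ∅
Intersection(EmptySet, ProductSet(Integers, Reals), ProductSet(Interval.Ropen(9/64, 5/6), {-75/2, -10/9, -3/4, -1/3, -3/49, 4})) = EmptySet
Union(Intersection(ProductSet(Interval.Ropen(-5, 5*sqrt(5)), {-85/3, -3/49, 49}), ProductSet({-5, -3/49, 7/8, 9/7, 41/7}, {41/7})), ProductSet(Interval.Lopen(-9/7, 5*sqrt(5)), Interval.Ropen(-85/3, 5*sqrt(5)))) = ProductSet(Interval.Lopen(-9/7, 5*sqrt(5)), Interval.Ropen(-85/3, 5*sqrt(5)))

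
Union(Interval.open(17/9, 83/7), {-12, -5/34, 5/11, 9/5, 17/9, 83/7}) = Union({-12, -5/34, 5/11, 9/5}, Interval(17/9, 83/7))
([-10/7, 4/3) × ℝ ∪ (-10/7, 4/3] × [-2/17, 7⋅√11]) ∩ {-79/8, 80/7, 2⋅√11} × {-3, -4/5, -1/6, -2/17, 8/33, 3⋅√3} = ∅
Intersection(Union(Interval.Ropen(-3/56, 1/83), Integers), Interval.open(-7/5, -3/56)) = Range(-1, 0, 1)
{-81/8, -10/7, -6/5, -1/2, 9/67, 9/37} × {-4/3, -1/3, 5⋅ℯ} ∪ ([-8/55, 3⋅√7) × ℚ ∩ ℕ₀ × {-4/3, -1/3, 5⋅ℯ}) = ({0, 1, …, 7} × {-4/3, -1/3}) ∪ ({-81/8, -10/7, -6/5, -1/2, 9/67, 9/37} × {-4/3, -1/3, 5⋅ℯ})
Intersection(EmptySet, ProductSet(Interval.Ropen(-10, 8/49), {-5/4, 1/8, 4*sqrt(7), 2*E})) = EmptySet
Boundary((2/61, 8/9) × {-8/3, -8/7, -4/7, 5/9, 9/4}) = [2/61, 8/9] × {-8/3, -8/7, -4/7, 5/9, 9/4}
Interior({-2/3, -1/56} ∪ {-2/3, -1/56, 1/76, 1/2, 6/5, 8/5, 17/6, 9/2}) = ∅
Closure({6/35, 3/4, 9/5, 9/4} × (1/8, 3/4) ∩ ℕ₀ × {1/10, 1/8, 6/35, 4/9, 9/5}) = ∅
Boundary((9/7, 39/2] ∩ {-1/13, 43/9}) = {43/9}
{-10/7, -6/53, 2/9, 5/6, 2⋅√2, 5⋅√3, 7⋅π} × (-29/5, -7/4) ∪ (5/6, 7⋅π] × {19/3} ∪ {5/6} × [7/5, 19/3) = ({5/6} × [7/5, 19/3)) ∪ ((5/6, 7⋅π] × {19/3}) ∪ ({-10/7, -6/53, 2/9, 5/6, 2⋅√2, 5⋅√3, 7⋅π} × (-29/5, -7/4))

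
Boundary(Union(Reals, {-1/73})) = EmptySet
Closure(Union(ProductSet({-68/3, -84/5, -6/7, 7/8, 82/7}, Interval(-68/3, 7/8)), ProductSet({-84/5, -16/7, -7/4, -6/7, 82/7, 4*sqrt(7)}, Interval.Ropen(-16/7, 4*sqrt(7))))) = Union(ProductSet({-68/3, -84/5, -6/7, 7/8, 82/7}, Interval(-68/3, 7/8)), ProductSet({-84/5, -16/7, -7/4, -6/7, 82/7, 4*sqrt(7)}, Interval(-16/7, 4*sqrt(7))))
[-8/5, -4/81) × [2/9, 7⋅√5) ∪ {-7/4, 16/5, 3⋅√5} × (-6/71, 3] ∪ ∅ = ({-7/4, 16/5, 3⋅√5} × (-6/71, 3]) ∪ ([-8/5, -4/81) × [2/9, 7⋅√5))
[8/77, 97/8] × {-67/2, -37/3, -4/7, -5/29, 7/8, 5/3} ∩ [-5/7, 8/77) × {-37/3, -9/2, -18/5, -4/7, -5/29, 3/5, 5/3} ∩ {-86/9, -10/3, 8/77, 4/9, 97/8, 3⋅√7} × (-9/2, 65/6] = ∅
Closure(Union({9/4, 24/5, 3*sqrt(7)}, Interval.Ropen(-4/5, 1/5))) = Union({9/4, 24/5, 3*sqrt(7)}, Interval(-4/5, 1/5))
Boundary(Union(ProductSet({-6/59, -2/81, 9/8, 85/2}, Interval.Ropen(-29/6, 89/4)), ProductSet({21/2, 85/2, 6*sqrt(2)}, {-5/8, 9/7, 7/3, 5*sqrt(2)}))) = Union(ProductSet({21/2, 85/2, 6*sqrt(2)}, {-5/8, 9/7, 7/3, 5*sqrt(2)}), ProductSet({-6/59, -2/81, 9/8, 85/2}, Interval(-29/6, 89/4)))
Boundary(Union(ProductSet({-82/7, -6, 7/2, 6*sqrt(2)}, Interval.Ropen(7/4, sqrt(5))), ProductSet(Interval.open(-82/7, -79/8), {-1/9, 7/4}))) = Union(ProductSet({-82/7, -6, 7/2, 6*sqrt(2)}, Interval(7/4, sqrt(5))), ProductSet(Interval(-82/7, -79/8), {-1/9, 7/4}))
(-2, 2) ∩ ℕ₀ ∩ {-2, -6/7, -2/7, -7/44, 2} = ∅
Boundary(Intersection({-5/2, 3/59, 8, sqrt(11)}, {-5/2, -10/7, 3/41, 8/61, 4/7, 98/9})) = {-5/2}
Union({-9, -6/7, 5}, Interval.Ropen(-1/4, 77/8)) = Union({-9, -6/7}, Interval.Ropen(-1/4, 77/8))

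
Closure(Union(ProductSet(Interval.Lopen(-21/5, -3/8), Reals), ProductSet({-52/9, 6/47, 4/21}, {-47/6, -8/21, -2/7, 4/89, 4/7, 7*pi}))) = Union(ProductSet({-52/9, 6/47, 4/21}, {-47/6, -8/21, -2/7, 4/89, 4/7, 7*pi}), ProductSet(Interval(-21/5, -3/8), Reals))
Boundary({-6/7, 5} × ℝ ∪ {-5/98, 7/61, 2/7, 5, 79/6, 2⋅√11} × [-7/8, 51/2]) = ({-6/7, 5} × ℝ) ∪ ({-5/98, 7/61, 2/7, 5, 79/6, 2⋅√11} × [-7/8, 51/2])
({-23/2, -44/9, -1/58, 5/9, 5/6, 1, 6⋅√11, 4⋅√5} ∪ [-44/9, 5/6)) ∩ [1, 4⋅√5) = {1}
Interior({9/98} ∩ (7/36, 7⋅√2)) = ∅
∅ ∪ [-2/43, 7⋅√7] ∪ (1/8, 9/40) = [-2/43, 7⋅√7]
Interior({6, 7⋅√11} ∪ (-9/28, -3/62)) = (-9/28, -3/62)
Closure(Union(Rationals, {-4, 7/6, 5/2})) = Reals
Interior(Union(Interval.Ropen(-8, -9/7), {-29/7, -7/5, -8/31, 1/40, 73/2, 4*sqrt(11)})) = Interval.open(-8, -9/7)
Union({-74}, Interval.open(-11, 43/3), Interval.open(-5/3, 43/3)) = Union({-74}, Interval.open(-11, 43/3))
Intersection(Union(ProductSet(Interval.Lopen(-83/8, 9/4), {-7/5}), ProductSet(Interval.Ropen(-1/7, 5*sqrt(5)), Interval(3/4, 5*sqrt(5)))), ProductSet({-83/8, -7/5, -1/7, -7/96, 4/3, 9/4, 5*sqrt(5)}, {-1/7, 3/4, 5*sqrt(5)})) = ProductSet({-1/7, -7/96, 4/3, 9/4}, {3/4, 5*sqrt(5)})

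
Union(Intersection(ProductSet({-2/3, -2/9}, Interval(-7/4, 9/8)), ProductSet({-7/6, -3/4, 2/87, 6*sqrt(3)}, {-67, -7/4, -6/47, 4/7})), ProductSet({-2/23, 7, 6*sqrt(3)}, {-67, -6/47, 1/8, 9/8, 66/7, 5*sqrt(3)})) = ProductSet({-2/23, 7, 6*sqrt(3)}, {-67, -6/47, 1/8, 9/8, 66/7, 5*sqrt(3)})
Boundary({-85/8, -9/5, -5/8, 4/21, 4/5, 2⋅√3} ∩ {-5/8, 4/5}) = {-5/8, 4/5}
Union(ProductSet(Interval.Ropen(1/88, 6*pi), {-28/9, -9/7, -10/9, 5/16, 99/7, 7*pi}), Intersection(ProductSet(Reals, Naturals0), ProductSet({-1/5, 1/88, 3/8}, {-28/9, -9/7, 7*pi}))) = ProductSet(Interval.Ropen(1/88, 6*pi), {-28/9, -9/7, -10/9, 5/16, 99/7, 7*pi})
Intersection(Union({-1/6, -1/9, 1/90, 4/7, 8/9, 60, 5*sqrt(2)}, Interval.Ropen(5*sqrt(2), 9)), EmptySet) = EmptySet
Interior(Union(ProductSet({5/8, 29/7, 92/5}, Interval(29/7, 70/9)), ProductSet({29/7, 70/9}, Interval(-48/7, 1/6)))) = EmptySet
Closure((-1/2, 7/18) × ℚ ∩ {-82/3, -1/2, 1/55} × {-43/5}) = {1/55} × {-43/5}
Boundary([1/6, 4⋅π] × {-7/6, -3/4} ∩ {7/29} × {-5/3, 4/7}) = ∅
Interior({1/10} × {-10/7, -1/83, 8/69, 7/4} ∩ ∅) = ∅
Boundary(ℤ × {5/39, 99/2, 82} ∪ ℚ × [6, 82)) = (ℤ × {5/39, 99/2, 82}) ∪ (ℝ × [6, 82])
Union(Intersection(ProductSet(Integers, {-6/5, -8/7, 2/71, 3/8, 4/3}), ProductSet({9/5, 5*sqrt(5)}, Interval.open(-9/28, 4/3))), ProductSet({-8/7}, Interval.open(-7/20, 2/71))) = ProductSet({-8/7}, Interval.open(-7/20, 2/71))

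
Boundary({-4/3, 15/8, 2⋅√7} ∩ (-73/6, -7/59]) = {-4/3}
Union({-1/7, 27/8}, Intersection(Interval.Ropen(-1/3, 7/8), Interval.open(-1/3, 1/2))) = Union({27/8}, Interval.open(-1/3, 1/2))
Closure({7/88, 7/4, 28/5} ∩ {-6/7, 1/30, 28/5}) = {28/5}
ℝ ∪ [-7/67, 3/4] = (-∞, ∞)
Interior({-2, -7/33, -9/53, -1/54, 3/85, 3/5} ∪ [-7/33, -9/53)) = (-7/33, -9/53)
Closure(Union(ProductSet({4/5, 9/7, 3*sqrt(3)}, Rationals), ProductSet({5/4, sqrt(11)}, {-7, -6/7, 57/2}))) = Union(ProductSet({5/4, sqrt(11)}, {-7, -6/7, 57/2}), ProductSet({4/5, 9/7, 3*sqrt(3)}, Reals))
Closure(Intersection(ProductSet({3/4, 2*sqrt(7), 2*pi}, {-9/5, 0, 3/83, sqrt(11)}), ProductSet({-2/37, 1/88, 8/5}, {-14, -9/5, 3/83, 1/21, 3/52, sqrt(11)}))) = EmptySet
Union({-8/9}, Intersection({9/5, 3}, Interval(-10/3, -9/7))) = {-8/9}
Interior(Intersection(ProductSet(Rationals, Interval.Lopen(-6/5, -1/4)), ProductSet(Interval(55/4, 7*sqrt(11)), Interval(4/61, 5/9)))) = EmptySet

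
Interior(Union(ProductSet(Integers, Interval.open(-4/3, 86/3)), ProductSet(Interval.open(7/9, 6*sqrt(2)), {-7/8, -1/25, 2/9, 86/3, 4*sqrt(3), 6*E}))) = EmptySet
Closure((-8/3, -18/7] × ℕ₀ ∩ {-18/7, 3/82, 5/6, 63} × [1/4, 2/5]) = ∅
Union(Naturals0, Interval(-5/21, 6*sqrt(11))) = Union(Interval(-5/21, 6*sqrt(11)), Naturals0)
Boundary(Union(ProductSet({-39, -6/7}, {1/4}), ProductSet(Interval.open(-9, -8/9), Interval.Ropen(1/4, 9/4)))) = Union(ProductSet({-39, -6/7}, {1/4}), ProductSet({-9, -8/9}, Interval(1/4, 9/4)), ProductSet(Interval(-9, -8/9), {1/4, 9/4}))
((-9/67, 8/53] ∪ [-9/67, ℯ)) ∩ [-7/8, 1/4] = [-9/67, 1/4]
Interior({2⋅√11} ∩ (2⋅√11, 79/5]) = ∅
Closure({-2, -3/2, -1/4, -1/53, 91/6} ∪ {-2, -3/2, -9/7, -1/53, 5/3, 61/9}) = {-2, -3/2, -9/7, -1/4, -1/53, 5/3, 61/9, 91/6}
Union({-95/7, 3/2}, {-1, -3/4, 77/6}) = {-95/7, -1, -3/4, 3/2, 77/6}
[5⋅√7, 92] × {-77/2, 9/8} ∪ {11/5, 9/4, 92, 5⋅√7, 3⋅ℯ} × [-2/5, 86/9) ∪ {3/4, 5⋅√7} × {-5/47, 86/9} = ({3/4, 5⋅√7} × {-5/47, 86/9}) ∪ ([5⋅√7, 92] × {-77/2, 9/8}) ∪ ({11/5, 9/4, 92, 5⋅√7, 3⋅ℯ} × [-2/5, 86/9))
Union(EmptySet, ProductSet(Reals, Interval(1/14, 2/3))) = ProductSet(Reals, Interval(1/14, 2/3))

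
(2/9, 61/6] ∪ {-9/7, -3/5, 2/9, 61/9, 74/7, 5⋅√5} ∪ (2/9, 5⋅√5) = {-9/7, -3/5} ∪ [2/9, 5⋅√5]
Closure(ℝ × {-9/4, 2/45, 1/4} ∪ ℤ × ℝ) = (ℤ × ℝ) ∪ (ℝ × {-9/4, 2/45, 1/4})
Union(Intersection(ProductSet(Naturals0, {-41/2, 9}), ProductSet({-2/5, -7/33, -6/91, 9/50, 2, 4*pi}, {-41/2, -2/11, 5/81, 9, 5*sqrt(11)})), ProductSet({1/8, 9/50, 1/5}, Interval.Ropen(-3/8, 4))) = Union(ProductSet({2}, {-41/2, 9}), ProductSet({1/8, 9/50, 1/5}, Interval.Ropen(-3/8, 4)))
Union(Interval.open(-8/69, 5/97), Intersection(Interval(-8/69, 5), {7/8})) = Union({7/8}, Interval.open(-8/69, 5/97))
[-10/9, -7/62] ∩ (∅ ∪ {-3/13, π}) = {-3/13}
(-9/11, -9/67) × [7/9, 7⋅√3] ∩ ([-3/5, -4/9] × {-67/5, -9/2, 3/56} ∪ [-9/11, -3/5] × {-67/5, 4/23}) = ∅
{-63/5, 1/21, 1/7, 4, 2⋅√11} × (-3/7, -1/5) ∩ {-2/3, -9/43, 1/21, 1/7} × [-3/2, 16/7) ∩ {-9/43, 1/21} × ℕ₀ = ∅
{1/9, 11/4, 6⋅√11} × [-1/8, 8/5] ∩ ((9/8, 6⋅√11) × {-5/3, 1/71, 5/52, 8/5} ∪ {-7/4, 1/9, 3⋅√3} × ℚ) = ({11/4} × {1/71, 5/52, 8/5}) ∪ ({1/9} × (ℚ ∩ [-1/8, 8/5]))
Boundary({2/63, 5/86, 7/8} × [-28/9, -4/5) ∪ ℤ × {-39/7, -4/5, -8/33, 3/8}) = (ℤ × {-39/7, -4/5, -8/33, 3/8}) ∪ ({2/63, 5/86, 7/8} × [-28/9, -4/5])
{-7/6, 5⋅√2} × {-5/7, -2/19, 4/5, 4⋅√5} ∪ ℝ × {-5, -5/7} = (ℝ × {-5, -5/7}) ∪ ({-7/6, 5⋅√2} × {-5/7, -2/19, 4/5, 4⋅√5})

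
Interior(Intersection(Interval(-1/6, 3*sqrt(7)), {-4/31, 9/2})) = EmptySet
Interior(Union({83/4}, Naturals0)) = EmptySet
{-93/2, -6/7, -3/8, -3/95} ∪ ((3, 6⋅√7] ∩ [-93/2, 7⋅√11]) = {-93/2, -6/7, -3/8, -3/95} ∪ (3, 6⋅√7]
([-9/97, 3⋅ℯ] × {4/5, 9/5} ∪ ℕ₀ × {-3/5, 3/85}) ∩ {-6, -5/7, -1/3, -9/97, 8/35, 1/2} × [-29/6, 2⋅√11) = {-9/97, 8/35, 1/2} × {4/5, 9/5}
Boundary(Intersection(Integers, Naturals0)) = Naturals0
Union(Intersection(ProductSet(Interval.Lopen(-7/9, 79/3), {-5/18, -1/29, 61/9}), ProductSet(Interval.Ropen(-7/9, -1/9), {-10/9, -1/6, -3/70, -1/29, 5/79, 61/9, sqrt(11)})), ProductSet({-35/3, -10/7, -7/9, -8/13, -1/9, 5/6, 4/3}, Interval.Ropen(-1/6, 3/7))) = Union(ProductSet({-35/3, -10/7, -7/9, -8/13, -1/9, 5/6, 4/3}, Interval.Ropen(-1/6, 3/7)), ProductSet(Interval.open(-7/9, -1/9), {-1/29, 61/9}))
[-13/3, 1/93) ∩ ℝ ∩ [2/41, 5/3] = ∅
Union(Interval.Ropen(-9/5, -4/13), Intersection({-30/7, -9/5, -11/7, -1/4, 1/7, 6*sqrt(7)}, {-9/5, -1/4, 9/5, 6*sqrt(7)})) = Union({-1/4, 6*sqrt(7)}, Interval.Ropen(-9/5, -4/13))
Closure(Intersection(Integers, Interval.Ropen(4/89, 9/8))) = Range(1, 2, 1)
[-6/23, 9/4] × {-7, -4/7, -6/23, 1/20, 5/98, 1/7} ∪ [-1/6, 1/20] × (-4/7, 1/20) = ([-1/6, 1/20] × (-4/7, 1/20)) ∪ ([-6/23, 9/4] × {-7, -4/7, -6/23, 1/20, 5/98, 1/7})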